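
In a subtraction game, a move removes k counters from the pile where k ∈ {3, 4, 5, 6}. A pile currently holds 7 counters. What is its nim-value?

Grundy values for subtraction set {3, 4, 5, 6}:
k:     0  1  2  3  4  5  6  7
g(k):  0  0  0  1  1  1  2  2
So g(7) = 2.

2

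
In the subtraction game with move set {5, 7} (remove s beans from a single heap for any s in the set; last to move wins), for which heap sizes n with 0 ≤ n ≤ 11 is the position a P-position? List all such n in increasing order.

0, 1, 2, 3, 4

Build the Grundy sequence with g(k) = mex{g(k−s) : s ∈ {5, 7}, s ≤ k}:
g(0) = mex{} = 0
g(1) = mex{} = 0
g(2) = mex{} = 0
g(3) = mex{} = 0
g(4) = mex{} = 0
g(5) = mex{0} = 1
g(6) = mex{0} = 1
g(7) = mex{0} = 1
g(8) = mex{0} = 1
g(9) = mex{0} = 1
g(10) = mex{0,1} = 2
g(11) = mex{0,1} = 2
The P-positions (g = 0) in 0..11 are 0, 1, 2, 3, 4.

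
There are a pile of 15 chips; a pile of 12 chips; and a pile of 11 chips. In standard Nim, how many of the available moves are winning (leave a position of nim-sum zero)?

Compute the nim-sum pairwise:
15 ^ 12 = 3
3 ^ 11 = 8
The overall nim-sum is X = 8. A pile of size p has a winning move iff p XOR X < p (reduce it to p XOR X).
  15: 15 XOR 8 = 7 < 15 — winning move (to 7).
  12: 12 XOR 8 = 4 < 12 — winning move (to 4).
  11: 11 XOR 8 = 3 < 11 — winning move (to 3).
That gives 3 winning moves.

3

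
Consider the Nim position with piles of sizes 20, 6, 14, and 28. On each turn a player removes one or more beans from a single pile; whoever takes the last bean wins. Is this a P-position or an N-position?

Compute the nim-sum pairwise:
20 ⊕ 6 = 18
18 ⊕ 14 = 28
28 ⊕ 28 = 0
The nim-sum is 0, so this is a P-position: the player to move is in a losing position under optimal play.

P-position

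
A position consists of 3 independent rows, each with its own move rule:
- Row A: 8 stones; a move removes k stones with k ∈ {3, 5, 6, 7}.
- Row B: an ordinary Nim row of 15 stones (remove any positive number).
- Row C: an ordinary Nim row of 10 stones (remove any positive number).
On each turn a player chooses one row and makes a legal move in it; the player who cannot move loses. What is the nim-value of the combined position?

7

Grundy values for row A (subtraction set {3, 5, 6, 7}):
k:     0  1  2  3  4  5  6  7  8
g(k):  0  0  0  1  1  1  2  2  2
So g(8) = 2.
Row B is a plain Nim row of size 15, so its Grundy value is 15.
Row C is a plain Nim row of size 10, so its Grundy value is 10.
By the Sprague-Grundy theorem, the Grundy value of a sum of independent games is the XOR of the component values.
Combined value = 2 XOR 15 XOR 10 = 7.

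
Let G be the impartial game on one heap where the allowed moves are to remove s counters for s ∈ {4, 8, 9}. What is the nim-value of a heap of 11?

Compute g(0), g(1), … for moves {4, 8, 9}:
g(0) = mex{} = 0
g(1) = mex{} = 0
g(2) = mex{} = 0
g(3) = mex{} = 0
g(4) = mex{0} = 1
g(5) = mex{0} = 1
g(6) = mex{0} = 1
g(7) = mex{0} = 1
g(8) = mex{0,1} = 2
g(9) = mex{0,1} = 2
g(10) = mex{0,1} = 2
g(11) = mex{0,1} = 2
So g(11) = 2.

2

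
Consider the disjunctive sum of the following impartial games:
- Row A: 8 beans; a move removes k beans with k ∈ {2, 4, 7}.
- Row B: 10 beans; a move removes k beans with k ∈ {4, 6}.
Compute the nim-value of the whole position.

1

For row A, compute g(0), g(1), … with moves {2, 4, 7}:
g(0) = mex{} = 0
g(1) = mex{} = 0
g(2) = mex{0} = 1
g(3) = mex{0} = 1
g(4) = mex{0,1} = 2
g(5) = mex{0,1} = 2
g(6) = mex{1,2} = 0
g(7) = mex{0,1,2} = 3
g(8) = mex{0,2} = 1
So g(8) = 1.
Grundy values for row B (subtraction set {4, 6}):
g(0) = mex{} = 0
g(1) = mex{} = 0
g(2) = mex{} = 0
g(3) = mex{} = 0
g(4) = mex{0} = 1
g(5) = mex{0} = 1
g(6) = mex{0} = 1
g(7) = mex{0} = 1
g(8) = mex{0,1} = 2
g(9) = mex{0,1} = 2
g(10) = mex{1} = 0
So g(10) = 0.
The value of a disjunctive sum is the nim-sum of the parts.
Combined value = 1 ⊕ 0 = 1.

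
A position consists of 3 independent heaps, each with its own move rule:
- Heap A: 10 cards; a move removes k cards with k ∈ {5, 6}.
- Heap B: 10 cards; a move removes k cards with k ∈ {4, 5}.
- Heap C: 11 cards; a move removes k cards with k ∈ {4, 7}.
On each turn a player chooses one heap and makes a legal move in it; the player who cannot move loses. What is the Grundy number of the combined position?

2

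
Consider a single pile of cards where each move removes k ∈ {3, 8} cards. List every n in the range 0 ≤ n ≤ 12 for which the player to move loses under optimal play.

0, 1, 2, 6, 7, 11, 12

Grundy values for subtraction set {3, 8}:
k:     0  1  2  3  4  5  6  7  8  9 10 11 12
g(k):  0  0  0  1  1  1  0  0  2  1  1  0  0
The P-positions (g = 0) in 0..12 are 0, 1, 2, 6, 7, 11, 12.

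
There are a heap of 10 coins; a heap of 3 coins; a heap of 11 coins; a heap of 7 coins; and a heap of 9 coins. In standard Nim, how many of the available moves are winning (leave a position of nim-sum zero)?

Bitwise XOR of the heap sizes:
  1010  (10)
  0011  (3)
  1011  (11)
  0111  (7)
  1001  (9)
  ----
  1100  (12)
The overall nim-sum is X = 12. A heap of size p has a winning move iff p XOR X < p (reduce it to p XOR X).
  10: 10 XOR 12 = 6 < 10 — winning move (to 6).
  3: 3 XOR 12 = 15 ≥ 3 — no move.
  11: 11 XOR 12 = 7 < 11 — winning move (to 7).
  7: 7 XOR 12 = 11 ≥ 7 — no move.
  9: 9 XOR 12 = 5 < 9 — winning move (to 5).
That gives 3 winning moves.

3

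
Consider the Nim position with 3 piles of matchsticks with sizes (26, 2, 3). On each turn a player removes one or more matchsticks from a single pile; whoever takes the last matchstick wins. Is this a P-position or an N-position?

N-position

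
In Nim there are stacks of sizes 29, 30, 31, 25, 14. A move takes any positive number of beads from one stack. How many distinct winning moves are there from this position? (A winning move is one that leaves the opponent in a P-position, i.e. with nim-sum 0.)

5

Compute the nim-sum pairwise:
29 ⊕ 30 = 3
3 ⊕ 31 = 28
28 ⊕ 25 = 5
5 ⊕ 14 = 11
The overall nim-sum is X = 11. A stack of size p has a winning move iff p XOR X < p (reduce it to p XOR X).
  29: 29 XOR 11 = 22 < 29 — winning move (to 22).
  30: 30 XOR 11 = 21 < 30 — winning move (to 21).
  31: 31 XOR 11 = 20 < 31 — winning move (to 20).
  25: 25 XOR 11 = 18 < 25 — winning move (to 18).
  14: 14 XOR 11 = 5 < 14 — winning move (to 5).
That gives 5 winning moves.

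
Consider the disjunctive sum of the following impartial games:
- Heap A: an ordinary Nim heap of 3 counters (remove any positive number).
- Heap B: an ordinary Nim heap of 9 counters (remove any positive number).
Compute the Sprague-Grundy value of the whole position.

Heap A is a plain Nim heap of size 3, so its Grundy value is 3.
Heap B is a plain Nim heap of size 9, so its Grundy value is 9.
By the Sprague-Grundy theorem, the Grundy value of a sum of independent games is the XOR of the component values.
Combined value = 3 ⊕ 9 = 10.

10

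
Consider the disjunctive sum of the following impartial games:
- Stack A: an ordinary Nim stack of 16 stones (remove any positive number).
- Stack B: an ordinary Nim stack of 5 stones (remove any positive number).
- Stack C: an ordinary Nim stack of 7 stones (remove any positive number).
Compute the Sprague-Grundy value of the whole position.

18

Stack A is a plain Nim stack of size 16, so its Grundy value is 16.
Stack B is a plain Nim stack of size 5, so its Grundy value is 5.
Stack C is a plain Nim stack of size 7, so its Grundy value is 7.
By the Sprague-Grundy theorem, the Grundy value of a sum of independent games is the XOR of the component values.
Combined value = 16 XOR 5 XOR 7 = 18.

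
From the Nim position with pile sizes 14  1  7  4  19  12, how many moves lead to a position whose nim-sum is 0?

1

Compute the nim-sum pairwise:
14 XOR 1 = 15
15 XOR 7 = 8
8 XOR 4 = 12
12 XOR 19 = 31
31 XOR 12 = 19
The overall nim-sum is X = 19. A pile of size p has a winning move iff p XOR X < p (reduce it to p XOR X).
  14: 14 XOR 19 = 29 ≥ 14 — no move.
  1: 1 XOR 19 = 18 ≥ 1 — no move.
  7: 7 XOR 19 = 20 ≥ 7 — no move.
  4: 4 XOR 19 = 23 ≥ 4 — no move.
  19: 19 XOR 19 = 0 < 19 — winning move (to 0).
  12: 12 XOR 19 = 31 ≥ 12 — no move.
That gives 1 winning move.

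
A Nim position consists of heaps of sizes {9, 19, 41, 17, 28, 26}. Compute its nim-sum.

36

Compute the nim-sum pairwise:
9 XOR 19 = 26
26 XOR 41 = 51
51 XOR 17 = 34
34 XOR 28 = 62
62 XOR 26 = 36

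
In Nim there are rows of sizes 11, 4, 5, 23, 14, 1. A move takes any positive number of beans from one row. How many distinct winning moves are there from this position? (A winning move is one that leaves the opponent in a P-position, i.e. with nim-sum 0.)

Compute the nim-sum pairwise:
11 ⊕ 4 = 15
15 ⊕ 5 = 10
10 ⊕ 23 = 29
29 ⊕ 14 = 19
19 ⊕ 1 = 18
The overall nim-sum is X = 18. A row of size p has a winning move iff p XOR X < p (reduce it to p XOR X).
  11: 11 XOR 18 = 25 ≥ 11 — no move.
  4: 4 XOR 18 = 22 ≥ 4 — no move.
  5: 5 XOR 18 = 23 ≥ 5 — no move.
  23: 23 XOR 18 = 5 < 23 — winning move (to 5).
  14: 14 XOR 18 = 28 ≥ 14 — no move.
  1: 1 XOR 18 = 19 ≥ 1 — no move.
That gives 1 winning move.

1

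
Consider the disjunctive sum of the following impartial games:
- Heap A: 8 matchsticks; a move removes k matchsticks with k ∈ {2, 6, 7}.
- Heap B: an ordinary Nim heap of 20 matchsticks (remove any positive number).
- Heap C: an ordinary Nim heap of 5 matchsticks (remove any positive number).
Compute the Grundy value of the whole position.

19

Build the Grundy sequence for heap A with g(k) = mex{g(k−s) : s ∈ {2, 6, 7}, s ≤ k}:
g(0) = mex{} = 0
g(1) = mex{} = 0
g(2) = mex{0} = 1
g(3) = mex{0} = 1
g(4) = mex{1} = 0
g(5) = mex{1} = 0
g(6) = mex{0} = 1
g(7) = mex{0} = 1
g(8) = mex{0,1} = 2
So g(8) = 2.
Heap B is a plain Nim heap of size 20, so its Grundy value is 20.
Heap C is a plain Nim heap of size 5, so its Grundy value is 5.
By the Sprague-Grundy theorem, the Grundy value of a sum of independent games is the XOR of the component values.
Combined value = 2 XOR 20 XOR 5 = 19.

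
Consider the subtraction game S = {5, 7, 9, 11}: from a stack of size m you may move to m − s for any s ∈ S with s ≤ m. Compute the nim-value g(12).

Compute g(0), g(1), … for moves {5, 7, 9, 11}:
k:     0  1  2  3  4  5  6  7  8  9 10 11 12
g(k):  0  0  0  0  0  1  1  1  1  1  2  2  2
So g(12) = 2.

2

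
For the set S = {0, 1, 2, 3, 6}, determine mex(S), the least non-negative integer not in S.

4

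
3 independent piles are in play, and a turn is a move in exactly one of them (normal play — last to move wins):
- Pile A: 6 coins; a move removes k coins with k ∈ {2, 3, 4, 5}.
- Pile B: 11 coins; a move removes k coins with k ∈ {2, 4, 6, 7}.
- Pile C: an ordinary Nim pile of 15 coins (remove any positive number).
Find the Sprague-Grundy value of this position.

Grundy values for pile A (subtraction set {2, 3, 4, 5}):
g(0) = mex{} = 0
g(1) = mex{} = 0
g(2) = mex{0} = 1
g(3) = mex{0} = 1
g(4) = mex{0,1} = 2
g(5) = mex{0,1} = 2
g(6) = mex{0,1,2} = 3
So g(6) = 3.
Grundy values for pile B (subtraction set {2, 4, 6, 7}):
g(0) = mex{} = 0
g(1) = mex{} = 0
g(2) = mex{0} = 1
g(3) = mex{0} = 1
g(4) = mex{0,1} = 2
g(5) = mex{0,1} = 2
g(6) = mex{0,1,2} = 3
g(7) = mex{0,1,2} = 3
g(8) = mex{0,1,2,3} = 4
g(9) = mex{1,2,3} = 0
g(10) = mex{1,2,3,4} = 0
g(11) = mex{0,2,3} = 1
So g(11) = 1.
Pile C is a plain Nim pile of size 15, so its Grundy value is 15.
By the Sprague-Grundy theorem, the Grundy value of a sum of independent games is the XOR of the component values.
Combined value = 3 XOR 1 XOR 15 = 13.

13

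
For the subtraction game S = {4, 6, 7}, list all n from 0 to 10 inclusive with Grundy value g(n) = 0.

Build the Grundy sequence with g(k) = mex{g(k−s) : s ∈ {4, 6, 7}, s ≤ k}:
g(0) = mex{} = 0
g(1) = mex{} = 0
g(2) = mex{} = 0
g(3) = mex{} = 0
g(4) = mex{0} = 1
g(5) = mex{0} = 1
g(6) = mex{0} = 1
g(7) = mex{0} = 1
g(8) = mex{0,1} = 2
g(9) = mex{0,1} = 2
g(10) = mex{0,1} = 2
The P-positions (g = 0) in 0..10 are 0, 1, 2, 3.

0, 1, 2, 3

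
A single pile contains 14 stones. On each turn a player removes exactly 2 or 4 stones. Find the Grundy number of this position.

Compute g(0), g(1), … for moves {2, 4}:
k:     0  1  2  3  4  5  6  7  8  9 10 11 12 13 14
g(k):  0  0  1  1  2  2  0  0  1  1  2  2  0  0  1
So g(14) = 1.

1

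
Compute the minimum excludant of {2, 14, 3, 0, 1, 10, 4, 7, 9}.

5

The values 0, 1, 2, 3, 4 are all present; 5 is the first non-negative integer missing from the set.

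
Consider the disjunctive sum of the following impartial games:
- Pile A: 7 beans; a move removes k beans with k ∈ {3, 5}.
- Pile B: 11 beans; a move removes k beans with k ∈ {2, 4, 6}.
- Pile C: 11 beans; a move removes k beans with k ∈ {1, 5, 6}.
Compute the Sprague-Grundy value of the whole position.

Build the Grundy sequence for pile A with g(k) = mex{g(k−s) : s ∈ {3, 5}, s ≤ k}:
k:     0  1  2  3  4  5  6  7
g(k):  0  0  0  1  1  1  2  2
So g(7) = 2.
For pile B, compute g(0), g(1), … with moves {2, 4, 6}:
g(0) = mex{} = 0
g(1) = mex{} = 0
g(2) = mex{0} = 1
g(3) = mex{0} = 1
g(4) = mex{0,1} = 2
g(5) = mex{0,1} = 2
g(6) = mex{0,1,2} = 3
g(7) = mex{0,1,2} = 3
g(8) = mex{1,2,3} = 0
g(9) = mex{1,2,3} = 0
g(10) = mex{0,2,3} = 1
g(11) = mex{0,2,3} = 1
So g(11) = 1.
Grundy values for pile C (subtraction set {1, 5, 6}):
k:     0  1  2  3  4  5  6  7  8  9 10 11
g(k):  0  1  0  1  0  1  2  3  2  3  2  0
So g(11) = 0.
The value of a disjunctive sum is the nim-sum of the parts.
Combined value = 2 ⊕ 1 ⊕ 0 = 3.

3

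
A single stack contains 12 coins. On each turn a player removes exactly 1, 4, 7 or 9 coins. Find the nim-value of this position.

2

Grundy values for subtraction set {1, 4, 7, 9}:
g(0) = mex{} = 0
g(1) = mex{0} = 1
g(2) = mex{1} = 0
g(3) = mex{0} = 1
g(4) = mex{0,1} = 2
g(5) = mex{1,2} = 0
g(6) = mex{0} = 1
g(7) = mex{0,1} = 2
g(8) = mex{1,2} = 0
g(9) = mex{0} = 1
g(10) = mex{1} = 0
g(11) = mex{0,2} = 1
g(12) = mex{0,1} = 2
So g(12) = 2.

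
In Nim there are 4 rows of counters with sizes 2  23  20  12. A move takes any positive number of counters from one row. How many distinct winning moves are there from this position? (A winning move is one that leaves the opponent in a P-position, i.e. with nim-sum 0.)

1

Nim-sum: 2 ^ 23 ^ 20 ^ 12 = 13.
The overall nim-sum is X = 13. A row of size p has a winning move iff p XOR X < p (reduce it to p XOR X).
  2: 2 XOR 13 = 15 ≥ 2 — no move.
  23: 23 XOR 13 = 26 ≥ 23 — no move.
  20: 20 XOR 13 = 25 ≥ 20 — no move.
  12: 12 XOR 13 = 1 < 12 — winning move (to 1).
That gives 1 winning move.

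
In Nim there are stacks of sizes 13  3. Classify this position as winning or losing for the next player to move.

Bitwise XOR of the heap sizes:
  1101  (13)
  0011  (3)
  ----
  1110  (14)
The nim-sum is 14 ≠ 0, so this is an N-position: the player to move can win.

Winning position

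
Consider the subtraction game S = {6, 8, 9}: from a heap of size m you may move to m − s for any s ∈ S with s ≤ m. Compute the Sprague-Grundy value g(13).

2

Compute g(0), g(1), … for moves {6, 8, 9}:
g(0) = mex{} = 0
g(1) = mex{} = 0
g(2) = mex{} = 0
g(3) = mex{} = 0
g(4) = mex{} = 0
g(5) = mex{} = 0
g(6) = mex{0} = 1
g(7) = mex{0} = 1
g(8) = mex{0} = 1
g(9) = mex{0} = 1
g(10) = mex{0} = 1
g(11) = mex{0} = 1
g(12) = mex{0,1} = 2
g(13) = mex{0,1} = 2
So g(13) = 2.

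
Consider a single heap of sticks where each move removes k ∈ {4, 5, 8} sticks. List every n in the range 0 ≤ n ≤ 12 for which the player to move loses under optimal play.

0, 1, 2, 3, 12

Compute g(0), g(1), … for moves {4, 5, 8}:
k:     0  1  2  3  4  5  6  7  8  9 10 11 12
g(k):  0  0  0  0  1  1  1  1  2  2  2  2  0
The P-positions (g = 0) in 0..12 are 0, 1, 2, 3, 12.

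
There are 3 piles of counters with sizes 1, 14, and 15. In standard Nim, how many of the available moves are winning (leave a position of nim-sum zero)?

0

Nim-sum: 1 ^ 14 ^ 15 = 0.
The nim-sum is already 0, so every move leaves a nonzero nim-sum — there are no winning moves.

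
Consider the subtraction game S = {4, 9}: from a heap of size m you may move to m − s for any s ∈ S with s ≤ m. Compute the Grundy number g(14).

0

Compute g(0), g(1), … for moves {4, 9}:
k:     0  1  2  3  4  5  6  7  8  9 10 11 12 13 14
g(k):  0  0  0  0  1  1  1  1  0  2  2  2  1  0  0
So g(14) = 0.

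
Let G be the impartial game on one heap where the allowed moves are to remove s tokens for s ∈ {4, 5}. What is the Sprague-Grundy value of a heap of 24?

Compute g(0), g(1), … for moves {4, 5}:
k:     0  1  2  3  4  5  6  7  8  9 10 11 12 13 14 15 16 17 18 19 20 21 22 23 24
g(k):  0  0  0  0  1  1  1  1  2  0  0  0  0  1  1  1  1  2  0  0  0  0  1  1  1
So g(24) = 1.

1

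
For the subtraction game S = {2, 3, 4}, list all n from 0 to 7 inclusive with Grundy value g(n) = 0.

0, 1, 6, 7

Build the Grundy sequence with g(k) = mex{g(k−s) : s ∈ {2, 3, 4}, s ≤ k}:
g(0) = mex{} = 0
g(1) = mex{} = 0
g(2) = mex{0} = 1
g(3) = mex{0} = 1
g(4) = mex{0,1} = 2
g(5) = mex{0,1} = 2
g(6) = mex{1,2} = 0
g(7) = mex{1,2} = 0
The P-positions (g = 0) in 0..7 are 0, 1, 6, 7.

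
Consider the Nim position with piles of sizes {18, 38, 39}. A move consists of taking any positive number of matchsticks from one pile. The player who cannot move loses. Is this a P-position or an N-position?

N-position

Nim-sum: 18 ^ 38 ^ 39 = 19.
The nim-sum is 19 ≠ 0, so this is an N-position: the player to move can win.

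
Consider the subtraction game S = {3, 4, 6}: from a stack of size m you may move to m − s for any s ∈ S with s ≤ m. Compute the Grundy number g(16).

Build the Grundy sequence with g(k) = mex{g(k−s) : s ∈ {3, 4, 6}, s ≤ k}:
k:     0  1  2  3  4  5  6  7  8  9 10 11 12 13 14 15 16
g(k):  0  0  0  1  1  1  2  2  2  0  0  0  1  1  1  2  2
So g(16) = 2.

2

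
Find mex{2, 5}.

0

0 is not in the set, so the mex is 0.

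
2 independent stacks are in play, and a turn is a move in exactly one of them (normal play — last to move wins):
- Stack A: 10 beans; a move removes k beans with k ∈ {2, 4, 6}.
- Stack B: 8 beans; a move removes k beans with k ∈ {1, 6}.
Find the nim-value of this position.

Build the Grundy sequence for stack A with g(k) = mex{g(k−s) : s ∈ {2, 4, 6}, s ≤ k}:
k:     0  1  2  3  4  5  6  7  8  9 10
g(k):  0  0  1  1  2  2  3  3  0  0  1
So g(10) = 1.
Build the Grundy sequence for stack B with g(k) = mex{g(k−s) : s ∈ {1, 6}, s ≤ k}:
k:     0  1  2  3  4  5  6  7  8
g(k):  0  1  0  1  0  1  2  0  1
So g(8) = 1.
By the Sprague-Grundy theorem, the Grundy value of a sum of independent games is the XOR of the component values.
Combined value = 1 XOR 1 = 0.

0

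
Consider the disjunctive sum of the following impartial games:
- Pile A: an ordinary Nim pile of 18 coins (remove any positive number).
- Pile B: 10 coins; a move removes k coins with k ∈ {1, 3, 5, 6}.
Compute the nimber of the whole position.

16

Pile A is a plain Nim pile of size 18, so its Grundy value is 18.
Build the Grundy sequence for pile B with g(k) = mex{g(k−s) : s ∈ {1, 3, 5, 6}, s ≤ k}:
k:     0  1  2  3  4  5  6  7  8  9 10
g(k):  0  1  0  1  0  1  2  3  2  3  2
So g(10) = 2.
By the Sprague-Grundy theorem, the Grundy value of a sum of independent games is the XOR of the component values.
Combined value = 18 ⊕ 2 = 16.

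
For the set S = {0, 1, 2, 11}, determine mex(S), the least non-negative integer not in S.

The values 0, 1, 2 are all present; 3 is the first non-negative integer missing from the set.

3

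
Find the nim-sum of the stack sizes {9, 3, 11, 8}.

9

Nim-sum: 9 ^ 3 ^ 11 ^ 8 = 9.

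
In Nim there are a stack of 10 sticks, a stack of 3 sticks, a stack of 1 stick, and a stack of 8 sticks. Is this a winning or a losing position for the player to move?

In binary:
  1010  (10)
  0011  (3)
  0001  (1)
  1000  (8)
  ----
  0000  (0)
The nim-sum is 0, so this is a P-position: the player to move is in a losing position under optimal play.

Losing position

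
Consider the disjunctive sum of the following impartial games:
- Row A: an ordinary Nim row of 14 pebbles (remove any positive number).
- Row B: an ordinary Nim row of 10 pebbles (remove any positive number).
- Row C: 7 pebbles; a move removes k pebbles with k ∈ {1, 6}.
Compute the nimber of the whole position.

4

Row A is a plain Nim row of size 14, so its Grundy value is 14.
Row B is a plain Nim row of size 10, so its Grundy value is 10.
For row C, compute g(0), g(1), … with moves {1, 6}:
g(0) = mex{} = 0
g(1) = mex{0} = 1
g(2) = mex{1} = 0
g(3) = mex{0} = 1
g(4) = mex{1} = 0
g(5) = mex{0} = 1
g(6) = mex{0,1} = 2
g(7) = mex{1,2} = 0
So g(7) = 0.
The value of a disjunctive sum is the nim-sum of the parts.
Combined value = 14 ⊕ 10 ⊕ 0 = 4.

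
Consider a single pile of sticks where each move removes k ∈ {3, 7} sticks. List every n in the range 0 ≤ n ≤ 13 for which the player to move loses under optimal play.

Compute g(0), g(1), … for moves {3, 7}:
g(0) = mex{} = 0
g(1) = mex{} = 0
g(2) = mex{} = 0
g(3) = mex{0} = 1
g(4) = mex{0} = 1
g(5) = mex{0} = 1
g(6) = mex{1} = 0
g(7) = mex{0,1} = 2
g(8) = mex{0,1} = 2
g(9) = mex{0} = 1
g(10) = mex{1,2} = 0
g(11) = mex{1,2} = 0
g(12) = mex{1} = 0
g(13) = mex{0} = 1
The P-positions (g = 0) in 0..13 are 0, 1, 2, 6, 10, 11, 12.

0, 1, 2, 6, 10, 11, 12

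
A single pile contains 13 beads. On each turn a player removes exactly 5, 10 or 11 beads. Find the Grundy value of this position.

2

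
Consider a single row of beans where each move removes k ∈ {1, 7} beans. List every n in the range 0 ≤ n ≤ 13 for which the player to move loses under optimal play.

0, 2, 4, 6, 8, 10, 12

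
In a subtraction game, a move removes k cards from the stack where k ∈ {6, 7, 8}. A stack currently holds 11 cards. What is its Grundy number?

1

Build the Grundy sequence with g(k) = mex{g(k−s) : s ∈ {6, 7, 8}, s ≤ k}:
k:     0  1  2  3  4  5  6  7  8  9 10 11
g(k):  0  0  0  0  0  0  1  1  1  1  1  1
So g(11) = 1.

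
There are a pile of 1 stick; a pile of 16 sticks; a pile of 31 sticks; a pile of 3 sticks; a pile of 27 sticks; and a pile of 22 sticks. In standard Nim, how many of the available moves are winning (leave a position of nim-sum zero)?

Nim-sum: 1 ⊕ 16 ⊕ 31 ⊕ 3 ⊕ 27 ⊕ 22 = 0.
The nim-sum is already 0, so every move leaves a nonzero nim-sum — there are no winning moves.

0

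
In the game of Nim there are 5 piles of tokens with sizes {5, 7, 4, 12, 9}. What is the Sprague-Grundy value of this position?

3

Compute the nim-sum pairwise:
5 ^ 7 = 2
2 ^ 4 = 6
6 ^ 12 = 10
10 ^ 9 = 3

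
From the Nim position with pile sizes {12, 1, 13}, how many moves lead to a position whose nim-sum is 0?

Compute the nim-sum pairwise:
12 ^ 1 = 13
13 ^ 13 = 0
The nim-sum is already 0, so every move leaves a nonzero nim-sum — there are no winning moves.

0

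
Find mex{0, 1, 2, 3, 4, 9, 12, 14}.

5

The values 0, 1, 2, 3, 4 are all present; 5 is the first non-negative integer missing from the set.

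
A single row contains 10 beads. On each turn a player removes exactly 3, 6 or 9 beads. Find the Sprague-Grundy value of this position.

Grundy values for subtraction set {3, 6, 9}:
k:     0  1  2  3  4  5  6  7  8  9 10
g(k):  0  0  0  1  1  1  2  2  2  3  3
So g(10) = 3.

3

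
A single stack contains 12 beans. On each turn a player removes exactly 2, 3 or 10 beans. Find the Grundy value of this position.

0

Build the Grundy sequence with g(k) = mex{g(k−s) : s ∈ {2, 3, 10}, s ≤ k}:
g(0) = mex{} = 0
g(1) = mex{} = 0
g(2) = mex{0} = 1
g(3) = mex{0} = 1
g(4) = mex{0,1} = 2
g(5) = mex{1} = 0
g(6) = mex{1,2} = 0
g(7) = mex{0,2} = 1
g(8) = mex{0} = 1
g(9) = mex{0,1} = 2
g(10) = mex{0,1} = 2
g(11) = mex{0,1,2} = 3
g(12) = mex{1,2} = 0
So g(12) = 0.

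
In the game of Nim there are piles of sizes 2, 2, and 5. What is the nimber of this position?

Compute the nim-sum pairwise:
2 ⊕ 2 = 0
0 ⊕ 5 = 5

5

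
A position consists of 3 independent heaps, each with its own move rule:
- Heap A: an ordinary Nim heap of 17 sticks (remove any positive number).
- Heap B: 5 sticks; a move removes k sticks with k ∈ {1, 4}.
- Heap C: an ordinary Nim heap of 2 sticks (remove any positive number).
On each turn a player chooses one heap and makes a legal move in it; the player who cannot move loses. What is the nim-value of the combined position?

Heap A is a plain Nim heap of size 17, so its Grundy value is 17.
Build the Grundy sequence for heap B with g(k) = mex{g(k−s) : s ∈ {1, 4}, s ≤ k}:
g(0) = mex{} = 0
g(1) = mex{0} = 1
g(2) = mex{1} = 0
g(3) = mex{0} = 1
g(4) = mex{0,1} = 2
g(5) = mex{1,2} = 0
So g(5) = 0.
Heap C is a plain Nim heap of size 2, so its Grundy value is 2.
By the Sprague-Grundy theorem, the Grundy value of a sum of independent games is the XOR of the component values.
Combined value = 17 XOR 0 XOR 2 = 19.

19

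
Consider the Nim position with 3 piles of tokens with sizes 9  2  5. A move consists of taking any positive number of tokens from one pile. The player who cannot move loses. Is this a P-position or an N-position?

Nim-sum: 9 ^ 2 ^ 5 = 14.
The nim-sum is 14 ≠ 0, so this is an N-position: the player to move can win.

N-position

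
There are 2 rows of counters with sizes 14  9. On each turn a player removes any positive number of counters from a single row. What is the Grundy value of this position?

Nim-sum: 14 ⊕ 9 = 7.

7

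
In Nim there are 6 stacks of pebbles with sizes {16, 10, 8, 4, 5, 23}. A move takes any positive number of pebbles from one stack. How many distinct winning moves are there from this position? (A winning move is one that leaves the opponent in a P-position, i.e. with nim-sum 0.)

3

Compute the nim-sum pairwise:
16 ⊕ 10 = 26
26 ⊕ 8 = 18
18 ⊕ 4 = 22
22 ⊕ 5 = 19
19 ⊕ 23 = 4
The overall nim-sum is X = 4. A stack of size p has a winning move iff p XOR X < p (reduce it to p XOR X).
  16: 16 XOR 4 = 20 ≥ 16 — no move.
  10: 10 XOR 4 = 14 ≥ 10 — no move.
  8: 8 XOR 4 = 12 ≥ 8 — no move.
  4: 4 XOR 4 = 0 < 4 — winning move (to 0).
  5: 5 XOR 4 = 1 < 5 — winning move (to 1).
  23: 23 XOR 4 = 19 < 23 — winning move (to 19).
That gives 3 winning moves.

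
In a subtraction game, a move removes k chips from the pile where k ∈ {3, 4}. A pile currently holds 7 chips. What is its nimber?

0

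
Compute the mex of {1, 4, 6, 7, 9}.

0

0 is not in the set, so the mex is 0.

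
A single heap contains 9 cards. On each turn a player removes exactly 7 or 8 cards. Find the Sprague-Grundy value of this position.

Build the Grundy sequence with g(k) = mex{g(k−s) : s ∈ {7, 8}, s ≤ k}:
k:     0  1  2  3  4  5  6  7  8  9
g(k):  0  0  0  0  0  0  0  1  1  1
So g(9) = 1.

1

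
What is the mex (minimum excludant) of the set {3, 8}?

0

0 is not in the set, so the mex is 0.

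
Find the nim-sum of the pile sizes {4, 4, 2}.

2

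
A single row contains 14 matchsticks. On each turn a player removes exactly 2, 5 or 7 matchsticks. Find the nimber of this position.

Compute g(0), g(1), … for moves {2, 5, 7}:
k:     0  1  2  3  4  5  6  7  8  9 10 11 12 13 14
g(k):  0  0  1  1  0  2  1  3  2  2  0  3  1  0  0
So g(14) = 0.

0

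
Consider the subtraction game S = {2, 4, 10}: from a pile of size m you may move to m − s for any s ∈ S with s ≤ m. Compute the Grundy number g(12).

Compute g(0), g(1), … for moves {2, 4, 10}:
g(0) = mex{} = 0
g(1) = mex{} = 0
g(2) = mex{0} = 1
g(3) = mex{0} = 1
g(4) = mex{0,1} = 2
g(5) = mex{0,1} = 2
g(6) = mex{1,2} = 0
g(7) = mex{1,2} = 0
g(8) = mex{0,2} = 1
g(9) = mex{0,2} = 1
g(10) = mex{0,1} = 2
g(11) = mex{0,1} = 2
g(12) = mex{1,2} = 0
So g(12) = 0.

0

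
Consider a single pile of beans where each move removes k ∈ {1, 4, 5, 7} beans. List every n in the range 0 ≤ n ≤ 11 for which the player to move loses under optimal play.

0, 2, 8, 10

Compute g(0), g(1), … for moves {1, 4, 5, 7}:
k:     0  1  2  3  4  5  6  7  8  9 10 11
g(k):  0  1  0  1  2  3  2  3  0  1  0  1
The P-positions (g = 0) in 0..11 are 0, 2, 8, 10.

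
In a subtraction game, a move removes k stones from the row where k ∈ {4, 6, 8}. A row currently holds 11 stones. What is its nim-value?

2

Grundy values for subtraction set {4, 6, 8}:
g(0) = mex{} = 0
g(1) = mex{} = 0
g(2) = mex{} = 0
g(3) = mex{} = 0
g(4) = mex{0} = 1
g(5) = mex{0} = 1
g(6) = mex{0} = 1
g(7) = mex{0} = 1
g(8) = mex{0,1} = 2
g(9) = mex{0,1} = 2
g(10) = mex{0,1} = 2
g(11) = mex{0,1} = 2
So g(11) = 2.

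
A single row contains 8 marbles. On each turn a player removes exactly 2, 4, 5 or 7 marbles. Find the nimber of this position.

Compute g(0), g(1), … for moves {2, 4, 5, 7}:
k:     0  1  2  3  4  5  6  7  8
g(k):  0  0  1  1  2  2  3  3  4
So g(8) = 4.

4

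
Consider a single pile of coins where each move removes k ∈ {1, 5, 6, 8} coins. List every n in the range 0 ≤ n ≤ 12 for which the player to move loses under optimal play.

0, 2, 4, 11

Grundy values for subtraction set {1, 5, 6, 8}:
g(0) = mex{} = 0
g(1) = mex{0} = 1
g(2) = mex{1} = 0
g(3) = mex{0} = 1
g(4) = mex{1} = 0
g(5) = mex{0} = 1
g(6) = mex{0,1} = 2
g(7) = mex{0,1,2} = 3
g(8) = mex{0,1,3} = 2
g(9) = mex{0,1,2} = 3
g(10) = mex{0,1,3} = 2
g(11) = mex{1,2} = 0
g(12) = mex{0,2,3} = 1
The P-positions (g = 0) in 0..12 are 0, 2, 4, 11.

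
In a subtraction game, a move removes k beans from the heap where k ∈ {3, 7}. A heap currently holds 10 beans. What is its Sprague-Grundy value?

0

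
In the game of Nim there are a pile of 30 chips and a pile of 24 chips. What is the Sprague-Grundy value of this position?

In binary:
  11110  (30)
  11000  (24)
  -----
  00110  (6)

6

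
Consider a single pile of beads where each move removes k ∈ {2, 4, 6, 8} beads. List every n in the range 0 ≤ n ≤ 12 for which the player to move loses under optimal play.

0, 1, 10, 11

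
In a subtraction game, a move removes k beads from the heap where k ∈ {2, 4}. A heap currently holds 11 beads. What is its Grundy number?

2

Build the Grundy sequence with g(k) = mex{g(k−s) : s ∈ {2, 4}, s ≤ k}:
g(0) = mex{} = 0
g(1) = mex{} = 0
g(2) = mex{0} = 1
g(3) = mex{0} = 1
g(4) = mex{0,1} = 2
g(5) = mex{0,1} = 2
g(6) = mex{1,2} = 0
g(7) = mex{1,2} = 0
g(8) = mex{0,2} = 1
g(9) = mex{0,2} = 1
g(10) = mex{0,1} = 2
g(11) = mex{0,1} = 2
So g(11) = 2.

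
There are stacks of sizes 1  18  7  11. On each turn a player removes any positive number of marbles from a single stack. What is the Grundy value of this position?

31

Write each in binary and XOR column by column:
  00001  (1)
  10010  (18)
  00111  (7)
  01011  (11)
  -----
  11111  (31)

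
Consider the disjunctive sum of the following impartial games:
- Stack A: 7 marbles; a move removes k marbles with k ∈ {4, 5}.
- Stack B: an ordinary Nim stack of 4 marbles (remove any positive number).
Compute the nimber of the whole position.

5

Build the Grundy sequence for stack A with g(k) = mex{g(k−s) : s ∈ {4, 5}, s ≤ k}:
g(0) = mex{} = 0
g(1) = mex{} = 0
g(2) = mex{} = 0
g(3) = mex{} = 0
g(4) = mex{0} = 1
g(5) = mex{0} = 1
g(6) = mex{0} = 1
g(7) = mex{0} = 1
So g(7) = 1.
Stack B is a plain Nim stack of size 4, so its Grundy value is 4.
By the Sprague-Grundy theorem, the Grundy value of a sum of independent games is the XOR of the component values.
Combined value = 1 XOR 4 = 5.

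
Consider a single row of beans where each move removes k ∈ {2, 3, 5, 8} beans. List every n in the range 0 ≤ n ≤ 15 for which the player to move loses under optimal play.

0, 1, 7, 11

Grundy values for subtraction set {2, 3, 5, 8}:
k:     0  1  2  3  4  5  6  7  8  9 10 11 12 13 14 15
g(k):  0  0  1  1  2  2  3  0  4  1  3  0  4  1  2  2
The P-positions (g = 0) in 0..15 are 0, 1, 7, 11.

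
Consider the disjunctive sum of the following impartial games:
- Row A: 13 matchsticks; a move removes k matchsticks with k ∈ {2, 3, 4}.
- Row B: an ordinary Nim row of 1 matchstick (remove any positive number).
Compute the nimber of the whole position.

Grundy values for row A (subtraction set {2, 3, 4}):
k:     0  1  2  3  4  5  6  7  8  9 10 11 12 13
g(k):  0  0  1  1  2  2  0  0  1  1  2  2  0  0
So g(13) = 0.
Row B is a plain Nim row of size 1, so its Grundy value is 1.
By the Sprague-Grundy theorem, the Grundy value of a sum of independent games is the XOR of the component values.
Combined value = 0 ⊕ 1 = 1.

1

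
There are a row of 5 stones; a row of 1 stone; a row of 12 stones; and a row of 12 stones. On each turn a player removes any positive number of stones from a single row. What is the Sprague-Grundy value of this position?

Write each in binary and XOR column by column:
  0101  (5)
  0001  (1)
  1100  (12)
  1100  (12)
  ----
  0100  (4)

4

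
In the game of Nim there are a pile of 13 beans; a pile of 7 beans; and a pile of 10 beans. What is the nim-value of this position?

0

Compute the nim-sum pairwise:
13 ⊕ 7 = 10
10 ⊕ 10 = 0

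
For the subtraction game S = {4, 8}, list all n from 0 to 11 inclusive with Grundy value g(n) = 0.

Grundy values for subtraction set {4, 8}:
k:     0  1  2  3  4  5  6  7  8  9 10 11
g(k):  0  0  0  0  1  1  1  1  2  2  2  2
The P-positions (g = 0) in 0..11 are 0, 1, 2, 3.

0, 1, 2, 3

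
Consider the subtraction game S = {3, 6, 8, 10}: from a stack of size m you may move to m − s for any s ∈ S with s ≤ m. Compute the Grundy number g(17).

Grundy values for subtraction set {3, 6, 8, 10}:
k:     0  1  2  3  4  5  6  7  8  9 10 11 12 13 14 15 16 17
g(k):  0  0  0  1  1  1  2  2  2  3  3  3  4  0  0  0  1  1
So g(17) = 1.

1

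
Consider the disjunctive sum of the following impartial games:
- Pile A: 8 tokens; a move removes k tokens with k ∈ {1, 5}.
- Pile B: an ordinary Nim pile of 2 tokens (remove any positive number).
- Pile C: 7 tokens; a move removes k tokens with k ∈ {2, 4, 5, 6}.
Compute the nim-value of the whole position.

1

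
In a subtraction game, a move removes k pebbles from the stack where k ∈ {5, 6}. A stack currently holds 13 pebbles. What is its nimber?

Build the Grundy sequence with g(k) = mex{g(k−s) : s ∈ {5, 6}, s ≤ k}:
g(0) = mex{} = 0
g(1) = mex{} = 0
g(2) = mex{} = 0
g(3) = mex{} = 0
g(4) = mex{} = 0
g(5) = mex{0} = 1
g(6) = mex{0} = 1
g(7) = mex{0} = 1
g(8) = mex{0} = 1
g(9) = mex{0} = 1
g(10) = mex{0,1} = 2
g(11) = mex{1} = 0
g(12) = mex{1} = 0
g(13) = mex{1} = 0
So g(13) = 0.

0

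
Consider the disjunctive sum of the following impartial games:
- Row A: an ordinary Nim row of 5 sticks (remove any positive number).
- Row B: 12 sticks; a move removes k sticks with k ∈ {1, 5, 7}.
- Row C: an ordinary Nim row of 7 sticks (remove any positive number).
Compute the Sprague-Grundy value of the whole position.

2

Row A is a plain Nim row of size 5, so its Grundy value is 5.
Grundy values for row B (subtraction set {1, 5, 7}):
g(0) = mex{} = 0
g(1) = mex{0} = 1
g(2) = mex{1} = 0
g(3) = mex{0} = 1
g(4) = mex{1} = 0
g(5) = mex{0} = 1
g(6) = mex{1} = 0
g(7) = mex{0} = 1
g(8) = mex{1} = 0
g(9) = mex{0} = 1
g(10) = mex{1} = 0
g(11) = mex{0} = 1
g(12) = mex{1} = 0
So g(12) = 0.
Row C is a plain Nim row of size 7, so its Grundy value is 7.
By the Sprague-Grundy theorem, the Grundy value of a sum of independent games is the XOR of the component values.
Combined value = 5 ⊕ 0 ⊕ 7 = 2.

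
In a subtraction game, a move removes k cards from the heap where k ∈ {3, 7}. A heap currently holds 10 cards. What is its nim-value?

Grundy values for subtraction set {3, 7}:
g(0) = mex{} = 0
g(1) = mex{} = 0
g(2) = mex{} = 0
g(3) = mex{0} = 1
g(4) = mex{0} = 1
g(5) = mex{0} = 1
g(6) = mex{1} = 0
g(7) = mex{0,1} = 2
g(8) = mex{0,1} = 2
g(9) = mex{0} = 1
g(10) = mex{1,2} = 0
So g(10) = 0.

0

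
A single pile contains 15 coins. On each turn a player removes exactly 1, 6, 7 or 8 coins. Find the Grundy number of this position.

0

Compute g(0), g(1), … for moves {1, 6, 7, 8}:
k:     0  1  2  3  4  5  6  7  8  9 10 11 12 13 14 15
g(k):  0  1  0  1  0  1  2  3  2  3  2  3  4  0  1  0
So g(15) = 0.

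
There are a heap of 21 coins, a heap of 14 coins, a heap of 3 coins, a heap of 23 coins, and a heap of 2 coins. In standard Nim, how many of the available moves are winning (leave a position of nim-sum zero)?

Nim-sum: 21 XOR 14 XOR 3 XOR 23 XOR 2 = 13.
The overall nim-sum is X = 13. A heap of size p has a winning move iff p XOR X < p (reduce it to p XOR X).
  21: 21 XOR 13 = 24 ≥ 21 — no move.
  14: 14 XOR 13 = 3 < 14 — winning move (to 3).
  3: 3 XOR 13 = 14 ≥ 3 — no move.
  23: 23 XOR 13 = 26 ≥ 23 — no move.
  2: 2 XOR 13 = 15 ≥ 2 — no move.
That gives 1 winning move.

1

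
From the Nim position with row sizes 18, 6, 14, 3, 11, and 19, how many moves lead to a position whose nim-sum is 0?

Compute the nim-sum pairwise:
18 XOR 6 = 20
20 XOR 14 = 26
26 XOR 3 = 25
25 XOR 11 = 18
18 XOR 19 = 1
The overall nim-sum is X = 1. A row of size p has a winning move iff p XOR X < p (reduce it to p XOR X).
  18: 18 XOR 1 = 19 ≥ 18 — no move.
  6: 6 XOR 1 = 7 ≥ 6 — no move.
  14: 14 XOR 1 = 15 ≥ 14 — no move.
  3: 3 XOR 1 = 2 < 3 — winning move (to 2).
  11: 11 XOR 1 = 10 < 11 — winning move (to 10).
  19: 19 XOR 1 = 18 < 19 — winning move (to 18).
That gives 3 winning moves.

3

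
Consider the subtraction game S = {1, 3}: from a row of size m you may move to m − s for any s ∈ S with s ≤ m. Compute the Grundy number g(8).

0

Grundy values for subtraction set {1, 3}:
g(0) = mex{} = 0
g(1) = mex{0} = 1
g(2) = mex{1} = 0
g(3) = mex{0} = 1
g(4) = mex{1} = 0
g(5) = mex{0} = 1
g(6) = mex{1} = 0
g(7) = mex{0} = 1
g(8) = mex{1} = 0
So g(8) = 0.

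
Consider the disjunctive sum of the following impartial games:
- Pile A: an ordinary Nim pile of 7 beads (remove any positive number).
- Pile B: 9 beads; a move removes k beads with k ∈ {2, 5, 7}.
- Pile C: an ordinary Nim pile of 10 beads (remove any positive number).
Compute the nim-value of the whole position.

15

Pile A is a plain Nim pile of size 7, so its Grundy value is 7.
Grundy values for pile B (subtraction set {2, 5, 7}):
k:     0  1  2  3  4  5  6  7  8  9
g(k):  0  0  1  1  0  2  1  3  2  2
So g(9) = 2.
Pile C is a plain Nim pile of size 10, so its Grundy value is 10.
By the Sprague-Grundy theorem, the Grundy value of a sum of independent games is the XOR of the component values.
Combined value = 7 ⊕ 2 ⊕ 10 = 15.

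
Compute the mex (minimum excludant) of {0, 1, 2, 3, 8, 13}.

4

The values 0, 1, 2, 3 are all present; 4 is the first non-negative integer missing from the set.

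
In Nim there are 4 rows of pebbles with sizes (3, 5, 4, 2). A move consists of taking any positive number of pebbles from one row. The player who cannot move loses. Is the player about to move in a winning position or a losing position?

Losing position

Compute the nim-sum pairwise:
3 ⊕ 5 = 6
6 ⊕ 4 = 2
2 ⊕ 2 = 0
The nim-sum is 0, so this is a P-position: the player to move is in a losing position under optimal play.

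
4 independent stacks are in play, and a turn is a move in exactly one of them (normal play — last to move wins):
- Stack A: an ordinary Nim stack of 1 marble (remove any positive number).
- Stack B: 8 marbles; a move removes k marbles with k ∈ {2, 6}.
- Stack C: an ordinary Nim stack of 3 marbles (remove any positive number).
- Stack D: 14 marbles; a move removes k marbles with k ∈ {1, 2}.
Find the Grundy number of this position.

0

Stack A is a plain Nim stack of size 1, so its Grundy value is 1.
For stack B, compute g(0), g(1), … with moves {2, 6}:
k:     0  1  2  3  4  5  6  7  8
g(k):  0  0  1  1  0  0  1  1  0
So g(8) = 0.
Stack C is a plain Nim stack of size 3, so its Grundy value is 3.
Grundy values for stack D (subtraction set {1, 2}):
k:     0  1  2  3  4  5  6  7  8  9 10 11 12 13 14
g(k):  0  1  2  0  1  2  0  1  2  0  1  2  0  1  2
So g(14) = 2.
The value of a disjunctive sum is the nim-sum of the parts.
Combined value = 1 ⊕ 0 ⊕ 3 ⊕ 2 = 0.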